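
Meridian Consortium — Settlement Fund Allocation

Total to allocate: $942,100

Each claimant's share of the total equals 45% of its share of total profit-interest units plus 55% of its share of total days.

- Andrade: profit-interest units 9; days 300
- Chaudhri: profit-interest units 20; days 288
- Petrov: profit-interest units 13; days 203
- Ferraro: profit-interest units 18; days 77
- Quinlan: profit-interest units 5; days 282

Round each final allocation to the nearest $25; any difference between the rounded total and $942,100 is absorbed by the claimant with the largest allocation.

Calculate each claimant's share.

Andrade: $193,875; Chaudhri: $260,200; Petrov: $176,250; Ferraro: $152,100; Quinlan: $159,675

Profit-interest units total 65; days total 1,150.
Combined weights (45% profit-interest units + 55% days): Andrade 0.2058; Chaudhri 0.2762; Petrov 0.1871; Ferraro 0.1614; Quinlan 0.1695.
Pro-rata amounts: Andrade 193,870.95; Chaudhri 260,208.65; Petrov 176,254.62; Ferraro 152,094.01; Quinlan 159,671.77.
At nearest $25: Andrade $193,875; Chaudhri $260,200; Petrov $176,250; Ferraro $152,100; Quinlan $159,675. Sum = $942,100.
Sum already equals the total — no adjustment.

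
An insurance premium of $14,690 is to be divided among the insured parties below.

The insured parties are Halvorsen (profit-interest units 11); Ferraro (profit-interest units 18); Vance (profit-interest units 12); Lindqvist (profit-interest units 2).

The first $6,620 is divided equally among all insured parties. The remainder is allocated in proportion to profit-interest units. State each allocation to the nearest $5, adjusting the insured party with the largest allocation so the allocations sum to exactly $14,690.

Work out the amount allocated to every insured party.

$6,620 shared equally gives $1,655 per insured party.
Remainder $8,070 by profit-interest units (total 43): Halvorsen 2,064.42 → $2,065; Ferraro 3,378.14 → $3,380; Vance 2,252.09 → $2,250; Lindqvist 375.35 → $375.
Totals: Halvorsen $1,655 + $2,065 = $3,720; Ferraro $1,655 + $3,380 = $5,035; Vance $1,655 + $2,250 = $3,905; Lindqvist $1,655 + $375 = $2,030.

Halvorsen: $3,720 · Ferraro: $5,035 · Vance: $3,905 · Lindqvist: $2,030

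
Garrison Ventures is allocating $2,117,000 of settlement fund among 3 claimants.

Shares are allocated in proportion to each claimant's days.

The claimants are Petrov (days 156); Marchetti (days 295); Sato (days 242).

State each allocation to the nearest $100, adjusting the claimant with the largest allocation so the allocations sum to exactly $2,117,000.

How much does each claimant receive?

Petrov: $476,600; Marchetti: $901,100; Sato: $739,300

Sum of days: 693.
Raw shares: Petrov 156/693 × $2,117,000 = 476,554.11; Marchetti 295/693 × $2,117,000 = 901,176.05; Sato 242/693 × $2,117,000 = 739,269.84.
After rounding ($100): Petrov $476,600; Marchetti $901,200; Sato $739,300. Sum = $2,117,100.
Difference $2,117,000 − $2,117,100 = −$100 applied to largest allocation (Marchetti): Marchetti becomes $901,100.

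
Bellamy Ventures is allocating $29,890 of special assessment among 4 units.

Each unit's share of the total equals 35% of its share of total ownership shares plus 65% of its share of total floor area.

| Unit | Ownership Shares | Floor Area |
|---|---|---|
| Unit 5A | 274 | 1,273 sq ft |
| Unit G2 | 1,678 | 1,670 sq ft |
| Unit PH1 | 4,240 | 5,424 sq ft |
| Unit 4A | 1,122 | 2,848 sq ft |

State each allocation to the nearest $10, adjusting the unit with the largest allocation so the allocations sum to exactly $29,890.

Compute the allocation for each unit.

Ownership shares total 7,314; floor area total 11,215.
Blended shares (35% ownership shares + 65% floor area): Unit 5A 0.0869; Unit G2 0.1771; Unit PH1 0.5173; Unit 4A 0.2188.
Pro-rata amounts: Unit 5A 2,597.22; Unit G2 5,293.16; Unit PH1 15,461.00; Unit 4A 6,538.62.
After rounding ($10): Unit 5A $2,600; Unit G2 $5,290; Unit PH1 $15,460; Unit 4A $6,540. Sum = $29,890.
No rounding difference to absorb.

Unit 5A: $2,600 · Unit G2: $5,290 · Unit PH1: $15,460 · Unit 4A: $6,540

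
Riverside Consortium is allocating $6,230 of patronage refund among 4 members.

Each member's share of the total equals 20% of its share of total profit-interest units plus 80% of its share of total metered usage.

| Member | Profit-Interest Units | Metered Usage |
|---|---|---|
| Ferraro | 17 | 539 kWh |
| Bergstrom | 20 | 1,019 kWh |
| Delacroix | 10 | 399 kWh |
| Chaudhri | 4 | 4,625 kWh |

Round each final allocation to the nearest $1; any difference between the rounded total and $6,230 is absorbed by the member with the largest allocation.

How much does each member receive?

Totals — profit-interest units 51, metered usage 6,582.
Blended shares (20% profit-interest units + 80% metered usage): Ferraro 0.1322; Bergstrom 0.2023; Delacroix 0.0877; Chaudhri 0.5778.
Pro-rata amounts: Ferraro 823.47; Bergstrom 1,260.23; Delacroix 546.44; Chaudhri 3,599.85.
Rounded to nearest $1: Ferraro $823; Bergstrom $1,260; Delacroix $546; Chaudhri $3,600. Sum = $6,229.
Difference $6,230 − $6,229 = +$1 applied to largest allocation (Chaudhri): Chaudhri becomes $3,601.

Ferraro: $823 | Bergstrom: $1,260 | Delacroix: $546 | Chaudhri: $3,601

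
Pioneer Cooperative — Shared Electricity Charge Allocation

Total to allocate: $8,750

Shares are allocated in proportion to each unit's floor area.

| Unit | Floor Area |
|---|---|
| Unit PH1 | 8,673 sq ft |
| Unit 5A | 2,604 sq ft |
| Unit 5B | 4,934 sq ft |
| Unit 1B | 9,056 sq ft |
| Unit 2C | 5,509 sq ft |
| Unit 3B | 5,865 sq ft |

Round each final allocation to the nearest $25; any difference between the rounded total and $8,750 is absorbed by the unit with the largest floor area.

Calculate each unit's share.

Sum of floor area: 8,673 + 2,604 + 4,934 + 9,056 + 5,509 + 5,865 = 36,641.
Unrounded shares: Unit PH1 2,071.14; Unit 5A 621.84; Unit 5B 1,178.26; Unit 1B 2,162.60; Unit 2C 1,315.57; Unit 3B 1,400.58.
After rounding ($25): Unit PH1 $2,075; Unit 5A $625; Unit 5B $1,175; Unit 1B $2,175; Unit 2C $1,325; Unit 3B $1,400. Sum = $8,775.
Difference $8,750 − $8,775 = −$25 applied to largest floor area (Unit 1B): Unit 1B becomes $2,150.

Unit PH1: $2,075 · Unit 5A: $625 · Unit 5B: $1,175 · Unit 1B: $2,150 · Unit 2C: $1,325 · Unit 3B: $1,400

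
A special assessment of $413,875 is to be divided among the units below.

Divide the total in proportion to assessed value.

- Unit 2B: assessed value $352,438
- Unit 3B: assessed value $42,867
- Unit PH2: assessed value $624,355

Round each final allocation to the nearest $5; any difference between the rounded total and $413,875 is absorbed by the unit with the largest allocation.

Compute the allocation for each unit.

Assessed value total: 1,019,660.
Raw shares: Unit 2B 352,438/1,019,660 × $413,875 = 143,052.86; Unit 3B 42,867/1,019,660 × $413,875 = 17,399.51; Unit PH2 624,355/1,019,660 × $413,875 = 253,422.64.
At nearest $5: Unit 2B $143,055; Unit 3B $17,400; Unit PH2 $253,425. Sum = $413,880.
Difference $413,875 − $413,880 = −$5 applied to largest allocation (Unit PH2): Unit PH2 becomes $253,420.

Unit 2B: $143,055 | Unit 3B: $17,400 | Unit PH2: $253,420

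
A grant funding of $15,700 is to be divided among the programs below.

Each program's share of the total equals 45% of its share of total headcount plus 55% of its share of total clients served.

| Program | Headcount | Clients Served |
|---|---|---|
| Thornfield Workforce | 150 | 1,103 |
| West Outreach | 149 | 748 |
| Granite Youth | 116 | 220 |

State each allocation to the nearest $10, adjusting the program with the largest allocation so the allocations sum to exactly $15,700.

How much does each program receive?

Thornfield Workforce: $7,150; West Outreach: $5,660; Granite Youth: $2,890

Totals — headcount 415, clients served 2,071.
Composite weights (45% headcount + 55% clients served): Thornfield Workforce 0.4556; West Outreach 0.3602; Granite Youth 0.1842.
Raw shares: Thornfield Workforce 7,152.55; West Outreach 5,655.36; Granite Youth 2,892.08.
Rounded to nearest $10: Thornfield Workforce $7,150; West Outreach $5,660; Granite Youth $2,890. Sum = $15,700.
Sum already equals the total — no adjustment.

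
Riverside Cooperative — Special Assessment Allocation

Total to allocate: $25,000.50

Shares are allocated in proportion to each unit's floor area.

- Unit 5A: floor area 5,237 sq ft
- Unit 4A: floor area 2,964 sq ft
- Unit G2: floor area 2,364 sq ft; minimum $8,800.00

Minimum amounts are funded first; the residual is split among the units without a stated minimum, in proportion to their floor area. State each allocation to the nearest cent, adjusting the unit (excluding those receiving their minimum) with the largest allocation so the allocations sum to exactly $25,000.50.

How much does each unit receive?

Unit 5A: $10,345.33; Unit 4A: $5,855.17; Unit G2: $8,800.00

Fund the minimums — Unit G2 $8,800.00. Remaining pool $16,200.50.
Remaining pool split over remaining floor area 8,201: Unit 5A 10,345.3260 → $10,345.33; Unit 4A 5,855.1740 → $5,855.17.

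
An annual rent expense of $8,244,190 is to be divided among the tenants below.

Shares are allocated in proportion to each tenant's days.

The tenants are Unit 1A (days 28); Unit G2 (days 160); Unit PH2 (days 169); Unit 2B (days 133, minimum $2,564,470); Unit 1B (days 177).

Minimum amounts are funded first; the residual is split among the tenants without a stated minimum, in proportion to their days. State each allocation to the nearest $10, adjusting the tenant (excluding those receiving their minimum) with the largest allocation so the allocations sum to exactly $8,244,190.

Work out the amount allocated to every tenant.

Unit 1A: $297,810 | Unit G2: $1,701,790 | Unit PH2: $1,797,510 | Unit 2B: $2,564,470 | Unit 1B: $1,882,610

Minimums first: Unit 2B $2,564,470. Remaining pool $5,679,720.
Remaining pool split over remaining days 534: Unit 1A 297,813.03 → $297,810; Unit G2 1,701,788.76 → $1,701,790; Unit PH2 1,797,514.38 → $1,797,510; Unit 1B 1,882,603.82 → $1,882,600.
Rounding difference +$10 applied to Unit 1B → $1,882,610.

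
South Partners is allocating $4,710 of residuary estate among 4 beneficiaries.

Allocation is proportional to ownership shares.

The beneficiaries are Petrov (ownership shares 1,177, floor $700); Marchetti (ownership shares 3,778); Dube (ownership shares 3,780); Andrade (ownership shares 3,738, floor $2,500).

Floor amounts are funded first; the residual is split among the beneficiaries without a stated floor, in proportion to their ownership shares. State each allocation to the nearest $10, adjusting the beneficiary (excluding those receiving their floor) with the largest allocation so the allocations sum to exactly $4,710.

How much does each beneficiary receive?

Fund the minimums — Petrov $700; Andrade $2,500. Balance $1,510.
Balance split over remaining ownership shares 7,558: Marchetti 754.80 → $750; Dube 755.20 → $760.

Petrov: $700 · Marchetti: $750 · Dube: $760 · Andrade: $2,500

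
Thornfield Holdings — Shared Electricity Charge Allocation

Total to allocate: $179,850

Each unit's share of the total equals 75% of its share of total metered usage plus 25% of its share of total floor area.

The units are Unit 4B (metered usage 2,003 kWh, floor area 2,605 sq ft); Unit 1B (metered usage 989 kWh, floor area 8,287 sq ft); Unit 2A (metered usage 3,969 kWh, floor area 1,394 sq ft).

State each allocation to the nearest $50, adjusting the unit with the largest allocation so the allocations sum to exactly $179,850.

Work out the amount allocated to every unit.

Unit 4B: $48,350 | Unit 1B: $49,500 | Unit 2A: $82,000

Totals — metered usage 6,961, floor area 12,286.
Composite weights (75% metered usage + 25% floor area): Unit 4B 0.2688; Unit 1B 0.2752; Unit 2A 0.4560.
Raw shares: Unit 4B 48,346.74; Unit 1B 49,492.00; Unit 2A 82,011.27.
After rounding ($50): Unit 4B $48,350; Unit 1B $49,500; Unit 2A $82,000. Sum = $179,850.
Sum already equals the total — no adjustment.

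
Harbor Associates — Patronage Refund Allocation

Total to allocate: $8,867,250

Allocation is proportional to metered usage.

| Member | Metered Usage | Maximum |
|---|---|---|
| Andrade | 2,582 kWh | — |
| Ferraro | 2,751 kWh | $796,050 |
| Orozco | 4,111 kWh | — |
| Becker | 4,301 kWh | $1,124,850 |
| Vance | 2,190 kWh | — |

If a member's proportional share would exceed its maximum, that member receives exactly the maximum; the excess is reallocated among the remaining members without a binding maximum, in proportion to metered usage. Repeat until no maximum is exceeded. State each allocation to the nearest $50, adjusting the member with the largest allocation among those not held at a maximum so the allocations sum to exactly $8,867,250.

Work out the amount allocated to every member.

Andrade: $2,019,100 | Ferraro: $796,050 | Orozco: $3,214,700 | Becker: $1,124,850 | Vance: $1,712,550

Metered usage total: 15,935.
Pro-rata shares before constraints: Andrade 1,436,789.43; Ferraro 1,530,831.80; Orozco 2,287,622.51; Becker 2,393,350.63; Vance 1,218,655.63.
Held at cap: Ferraro ($796,050), Becker ($1,124,850); residual $6,946,350 reallocated over remaining metered usage 8,883.
Redistributed shares: Andrade 2,019,078.66 → $2,019,100; Orozco 3,214,729.80 → $3,214,750; Vance 1,712,541.54 → $1,712,550.
Rounding difference −$50 applied to Orozco → $3,214,700.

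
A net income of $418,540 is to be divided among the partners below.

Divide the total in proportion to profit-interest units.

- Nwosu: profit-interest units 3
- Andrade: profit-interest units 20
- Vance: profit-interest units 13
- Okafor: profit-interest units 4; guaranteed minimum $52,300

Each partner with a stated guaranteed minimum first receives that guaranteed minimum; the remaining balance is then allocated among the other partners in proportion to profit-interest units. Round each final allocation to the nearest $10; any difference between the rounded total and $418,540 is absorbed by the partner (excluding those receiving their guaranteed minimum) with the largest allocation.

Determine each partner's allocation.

Nwosu: $30,520 · Andrade: $203,470 · Vance: $132,250 · Okafor: $52,300

Minimums first: Okafor $52,300. Remaining pool $366,240.
Remaining pool split over remaining profit-interest units 36: Nwosu 30,520.00 → $30,520; Andrade 203,466.67 → $203,470; Vance 132,253.33 → $132,250.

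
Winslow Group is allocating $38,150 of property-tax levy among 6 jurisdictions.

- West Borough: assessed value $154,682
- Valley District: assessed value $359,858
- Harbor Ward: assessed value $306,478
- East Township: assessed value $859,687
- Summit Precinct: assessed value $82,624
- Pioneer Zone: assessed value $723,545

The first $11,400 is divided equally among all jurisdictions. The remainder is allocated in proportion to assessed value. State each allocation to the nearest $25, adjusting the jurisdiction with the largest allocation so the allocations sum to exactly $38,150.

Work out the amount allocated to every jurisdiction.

Equal tier: $11,400 ÷ 6 = $1,900 apiece.
Remainder $26,750 by assessed value (total 2,486,874): West Borough 1,663.83 → $1,675; Valley District 3,870.80 → $3,875; Harbor Ward 3,296.62 → $3,300; East Township 9,247.20 → $9,250; Summit Precinct 888.74 → $900; Pioneer Zone 7,782.79 → $7,775.
Rounding difference −$25 on remainder applied to East Township.
Totals: West Borough $1,900 + $1,675 = $3,575; Valley District $1,900 + $3,875 = $5,775; Harbor Ward $1,900 + $3,300 = $5,200; East Township $1,900 + $9,225 = $11,125; Summit Precinct $1,900 + $900 = $2,800; Pioneer Zone $1,900 + $7,775 = $9,675.

West Borough: $3,575 · Valley District: $5,775 · Harbor Ward: $5,200 · East Township: $11,125 · Summit Precinct: $2,800 · Pioneer Zone: $9,675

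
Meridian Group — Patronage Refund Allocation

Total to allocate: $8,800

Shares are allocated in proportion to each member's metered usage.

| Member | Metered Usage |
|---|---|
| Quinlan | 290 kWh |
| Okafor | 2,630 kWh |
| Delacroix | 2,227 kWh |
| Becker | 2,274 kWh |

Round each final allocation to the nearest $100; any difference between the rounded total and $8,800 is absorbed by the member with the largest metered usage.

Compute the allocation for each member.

Quinlan: $300 · Okafor: $3,200 · Delacroix: $2,600 · Becker: $2,700

Total metered usage = 7,421.
Pro-rata amounts: Quinlan 290/7,421 × $8,800 = 343.89; Okafor 2,630/7,421 × $8,800 = 3,118.72; Delacroix 2,227/7,421 × $8,800 = 2,640.83; Becker 2,274/7,421 × $8,800 = 2,696.56.
After rounding ($100): Quinlan $300; Okafor $3,100; Delacroix $2,600; Becker $2,700. Sum = $8,700.
Difference $8,800 − $8,700 = +$100 applied to largest metered usage (Okafor): Okafor becomes $3,200.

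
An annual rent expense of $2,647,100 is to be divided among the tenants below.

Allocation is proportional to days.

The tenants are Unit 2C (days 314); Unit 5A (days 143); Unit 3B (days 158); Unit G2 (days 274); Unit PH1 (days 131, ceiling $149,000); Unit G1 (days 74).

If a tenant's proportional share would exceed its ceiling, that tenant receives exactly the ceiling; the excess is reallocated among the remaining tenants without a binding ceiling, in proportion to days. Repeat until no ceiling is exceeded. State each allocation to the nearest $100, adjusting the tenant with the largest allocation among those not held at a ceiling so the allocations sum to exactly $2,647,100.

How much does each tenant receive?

Unit 2C: $814,400 | Unit 5A: $371,000 | Unit 3B: $409,900 | Unit G2: $710,800 | Unit PH1: $149,000 | Unit G1: $192,000

Days total: 1,094.
Unconstrained shares: Unit 2C 759,770.93; Unit 5A 346,010.33; Unit 3B 382,305.12; Unit G2 662,984.83; Unit PH1 316,974.50; Unit G1 179,054.30.
Cap binds for Unit PH1 ($149,000); residual $2,498,100 reallocated over remaining days 963.
Redistributed shares: Unit 2C 814,541.43 → $814,500; Unit 5A 370,953.58 → $371,000; Unit 3B 409,864.80 → $409,900; Unit G2 710,778.19 → $710,800; Unit G1 191,961.99 → $192,000.
Rounding difference −$100 applied to Unit 2C → $814,400.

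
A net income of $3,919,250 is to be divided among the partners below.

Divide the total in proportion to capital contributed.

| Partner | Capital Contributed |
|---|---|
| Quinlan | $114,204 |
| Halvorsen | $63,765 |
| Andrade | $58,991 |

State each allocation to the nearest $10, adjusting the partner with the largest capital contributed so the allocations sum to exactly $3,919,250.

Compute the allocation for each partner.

Combined capital contributed = 236,960.
Proportional shares: Quinlan 114,204/236,960 × $3,919,250 = 1,888,901.19; Halvorsen 63,765/236,960 × $3,919,250 = 1,054,654.69; Andrade 58,991/236,960 × $3,919,250 = 975,694.11.
Rounded to nearest $10: Quinlan $1,888,900; Halvorsen $1,054,650; Andrade $975,690. Sum = $3,919,240.
Difference $3,919,250 − $3,919,240 = +$10 applied to largest capital contributed (Quinlan): Quinlan becomes $1,888,910.

Quinlan: $1,888,910; Halvorsen: $1,054,650; Andrade: $975,690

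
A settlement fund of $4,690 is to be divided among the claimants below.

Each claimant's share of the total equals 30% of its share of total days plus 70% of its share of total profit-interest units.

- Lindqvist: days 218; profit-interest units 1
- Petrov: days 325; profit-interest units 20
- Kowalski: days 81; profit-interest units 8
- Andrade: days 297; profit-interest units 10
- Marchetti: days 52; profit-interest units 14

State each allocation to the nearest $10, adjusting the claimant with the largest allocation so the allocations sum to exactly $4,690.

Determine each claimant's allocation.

Totals — days 973, profit-interest units 53.
Blended shares (30% days + 70% profit-interest units): Lindqvist 0.0804; Petrov 0.3644; Kowalski 0.1306; Andrade 0.2236; Marchetti 0.2009.
Pro-rata amounts: Lindqvist 377.18; Petrov 1,708.83; Kowalski 612.68; Andrade 1,048.91; Marchetti 942.40.
Rounded to nearest $10: Lindqvist $380; Petrov $1,710; Kowalski $610; Andrade $1,050; Marchetti $940. Sum = $4,690.
Rounded total matches; no reconciliation needed.

Lindqvist: $380 · Petrov: $1,710 · Kowalski: $610 · Andrade: $1,050 · Marchetti: $940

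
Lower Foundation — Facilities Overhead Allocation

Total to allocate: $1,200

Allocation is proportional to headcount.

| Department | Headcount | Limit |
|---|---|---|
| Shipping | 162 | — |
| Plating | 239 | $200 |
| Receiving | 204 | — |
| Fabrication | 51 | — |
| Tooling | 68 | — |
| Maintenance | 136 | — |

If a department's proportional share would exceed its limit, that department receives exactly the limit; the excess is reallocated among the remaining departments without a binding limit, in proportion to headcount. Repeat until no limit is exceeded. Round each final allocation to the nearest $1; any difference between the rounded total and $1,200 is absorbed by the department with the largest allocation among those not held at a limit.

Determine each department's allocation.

Headcount total: 860.
Proportional shares (ignoring caps): Shipping 226.05; Plating 333.49; Receiving 284.65; Fabrication 71.16; Tooling 94.88; Maintenance 189.77.
Cap binds for Plating ($200); residual $1,000 reallocated over remaining headcount 621.
Remaining shares: Shipping 260.87 → $261; Receiving 328.502 → $329; Fabrication 82.13 → $82; Tooling 109.501 → $110; Maintenance 219.00 → $219.
Rounding difference −$1 applied to Receiving → $328.

Shipping: $261 · Plating: $200 · Receiving: $328 · Fabrication: $82 · Tooling: $110 · Maintenance: $219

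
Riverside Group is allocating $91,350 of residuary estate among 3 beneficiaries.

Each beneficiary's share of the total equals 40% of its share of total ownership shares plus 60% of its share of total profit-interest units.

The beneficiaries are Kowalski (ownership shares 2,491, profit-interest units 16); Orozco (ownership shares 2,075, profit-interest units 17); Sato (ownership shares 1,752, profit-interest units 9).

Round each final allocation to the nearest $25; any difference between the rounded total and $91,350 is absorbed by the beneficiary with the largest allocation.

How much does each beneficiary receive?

Kowalski: $35,300 · Orozco: $34,175 · Sato: $21,875

Totals — ownership shares 6,318, profit-interest units 42.
Combined weights (40% ownership shares + 60% profit-interest units): Kowalski 0.3863; Orozco 0.3742; Sato 0.2395.
Raw shares: Kowalski 35,286.64; Orozco 34,185.71; Sato 21,877.65.
After rounding ($25): Kowalski $35,275; Orozco $34,175; Sato $21,875. Sum = $91,325.
Difference $91,350 − $91,325 = +$25 applied to largest allocation (Kowalski): Kowalski becomes $35,300.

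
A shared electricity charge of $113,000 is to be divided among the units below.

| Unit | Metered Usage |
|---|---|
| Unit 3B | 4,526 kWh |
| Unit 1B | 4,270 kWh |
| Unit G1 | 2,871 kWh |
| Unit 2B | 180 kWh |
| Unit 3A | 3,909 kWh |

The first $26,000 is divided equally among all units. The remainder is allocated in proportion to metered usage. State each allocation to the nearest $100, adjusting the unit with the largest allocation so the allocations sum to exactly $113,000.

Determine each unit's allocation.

Unit 3B: $30,100 | Unit 1B: $28,800 | Unit G1: $21,100 | Unit 2B: $6,200 | Unit 3A: $26,800

First tranche $26,000 split equally: $5,200 each.
Remainder $87,000 by metered usage (total 15,756): Unit 3B 24,991.24 → $25,000; Unit 1B 23,577.68 → $23,600; Unit G1 15,852.82 → $15,900; Unit 2B 993.91 → $1,000; Unit 3A 21,584.35 → $21,600.
Rounding difference −$100 on remainder applied to Unit 3B.
Totals: Unit 3B $5,200 + $24,900 = $30,100; Unit 1B $5,200 + $23,600 = $28,800; Unit G1 $5,200 + $15,900 = $21,100; Unit 2B $5,200 + $1,000 = $6,200; Unit 3A $5,200 + $21,600 = $26,800.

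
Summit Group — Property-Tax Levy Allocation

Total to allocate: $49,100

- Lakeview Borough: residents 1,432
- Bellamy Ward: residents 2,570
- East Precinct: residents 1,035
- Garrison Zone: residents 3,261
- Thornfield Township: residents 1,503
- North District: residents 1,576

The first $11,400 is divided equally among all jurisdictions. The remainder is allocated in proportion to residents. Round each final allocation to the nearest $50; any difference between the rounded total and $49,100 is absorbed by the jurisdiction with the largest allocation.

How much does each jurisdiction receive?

$11,400 shared equally gives $1,900 per jurisdiction.
Remainder $37,700 by residents (total 11,377): Lakeview Borough 4,745.22 → $4,750; Bellamy Ward 8,516.22 → $8,500; East Precinct 3,429.68 → $3,450; Garrison Zone 10,805.99 → $10,800; Thornfield Township 4,980.50 → $5,000; North District 5,222.40 → $5,200.
Totals: Lakeview Borough $1,900 + $4,750 = $6,650; Bellamy Ward $1,900 + $8,500 = $10,400; East Precinct $1,900 + $3,450 = $5,350; Garrison Zone $1,900 + $10,800 = $12,700; Thornfield Township $1,900 + $5,000 = $6,900; North District $1,900 + $5,200 = $7,100.

Lakeview Borough: $6,650 · Bellamy Ward: $10,400 · East Precinct: $5,350 · Garrison Zone: $12,700 · Thornfield Township: $6,900 · North District: $7,100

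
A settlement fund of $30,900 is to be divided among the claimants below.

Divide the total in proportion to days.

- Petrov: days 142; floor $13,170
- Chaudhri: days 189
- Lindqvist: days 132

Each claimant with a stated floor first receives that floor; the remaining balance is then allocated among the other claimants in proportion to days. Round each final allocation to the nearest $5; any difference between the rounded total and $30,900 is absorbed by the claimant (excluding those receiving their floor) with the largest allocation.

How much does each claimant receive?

Fund the minimums — Petrov $13,170. Remaining pool $17,730.
Remaining pool split over remaining days 321: Chaudhri 10,439.16 → $10,440; Lindqvist 7,290.84 → $7,290.

Petrov: $13,170 · Chaudhri: $10,440 · Lindqvist: $7,290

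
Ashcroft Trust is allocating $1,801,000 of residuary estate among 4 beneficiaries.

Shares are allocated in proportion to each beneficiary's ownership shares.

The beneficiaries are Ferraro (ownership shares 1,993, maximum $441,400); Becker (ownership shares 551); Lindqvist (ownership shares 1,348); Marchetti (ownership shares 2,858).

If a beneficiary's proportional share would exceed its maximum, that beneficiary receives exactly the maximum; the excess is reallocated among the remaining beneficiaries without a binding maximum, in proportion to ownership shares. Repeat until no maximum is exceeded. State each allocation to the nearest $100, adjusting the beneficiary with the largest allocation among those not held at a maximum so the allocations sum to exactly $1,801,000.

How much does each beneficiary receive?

Ownership shares total: 6,750.
Unconstrained shares: Ferraro 531,761.93; Becker 147,014.96; Lindqvist 359,666.37; Marchetti 762,556.74.
Cap binds for Ferraro ($441,400); residual $1,359,600 reallocated over remaining ownership shares 4,757.
Shares after redistribution: Becker 157,481.52 → $157,500; Lindqvist 385,272.40 → $385,300; Marchetti 816,846.08 → $816,800.

Ferraro: $441,400 · Becker: $157,500 · Lindqvist: $385,300 · Marchetti: $816,800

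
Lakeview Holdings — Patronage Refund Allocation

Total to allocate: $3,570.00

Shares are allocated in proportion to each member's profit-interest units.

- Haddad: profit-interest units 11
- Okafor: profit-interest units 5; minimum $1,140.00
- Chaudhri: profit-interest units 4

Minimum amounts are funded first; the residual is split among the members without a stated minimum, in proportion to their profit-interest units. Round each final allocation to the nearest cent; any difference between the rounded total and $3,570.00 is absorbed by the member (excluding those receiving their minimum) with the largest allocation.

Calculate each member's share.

Haddad: $1,782.00 | Okafor: $1,140.00 | Chaudhri: $648.00

Guaranteed amounts: Okafor $1,140.00. Residual $2,430.00.
Residual split over remaining profit-interest units 15: Haddad 1,782.0000 → $1,782.00; Chaudhri 648.0000 → $648.00.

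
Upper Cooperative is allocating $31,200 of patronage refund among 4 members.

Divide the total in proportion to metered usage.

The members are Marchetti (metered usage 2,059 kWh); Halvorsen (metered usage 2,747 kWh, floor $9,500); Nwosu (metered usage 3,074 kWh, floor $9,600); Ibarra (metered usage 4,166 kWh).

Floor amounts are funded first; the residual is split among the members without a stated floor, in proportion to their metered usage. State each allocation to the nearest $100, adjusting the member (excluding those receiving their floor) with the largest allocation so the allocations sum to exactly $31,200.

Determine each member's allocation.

Marchetti: $4,000 · Halvorsen: $9,500 · Nwosu: $9,600 · Ibarra: $8,100

Minimums first: Halvorsen $9,500; Nwosu $9,600. Residual $12,100.
Residual split over remaining metered usage 6,225: Marchetti 4,002.23 → $4,000; Ibarra 8,097.77 → $8,100.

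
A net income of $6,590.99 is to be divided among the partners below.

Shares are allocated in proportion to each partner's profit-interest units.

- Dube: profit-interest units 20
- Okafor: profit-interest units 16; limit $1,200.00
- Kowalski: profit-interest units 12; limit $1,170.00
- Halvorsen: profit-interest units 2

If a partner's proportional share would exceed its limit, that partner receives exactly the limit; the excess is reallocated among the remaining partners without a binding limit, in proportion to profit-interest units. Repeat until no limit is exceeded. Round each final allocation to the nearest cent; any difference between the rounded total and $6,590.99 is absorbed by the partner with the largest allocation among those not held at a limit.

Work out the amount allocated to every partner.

Dube: $3,837.26; Okafor: $1,200.00; Kowalski: $1,170.00; Halvorsen: $383.73

Profit-interest units total: 50.
Pro-rata shares before constraints: Dube 2,636.3960; Okafor 2,109.1168; Kowalski 1,581.8376; Halvorsen 263.6396.
Held at cap: Okafor ($1,200.00), Kowalski ($1,170.00); balance $4,220.99 reallocated over remaining profit-interest units 22.
Remaining shares: Dube 3,837.2636 → $3,837.26; Halvorsen 383.7264 → $383.73.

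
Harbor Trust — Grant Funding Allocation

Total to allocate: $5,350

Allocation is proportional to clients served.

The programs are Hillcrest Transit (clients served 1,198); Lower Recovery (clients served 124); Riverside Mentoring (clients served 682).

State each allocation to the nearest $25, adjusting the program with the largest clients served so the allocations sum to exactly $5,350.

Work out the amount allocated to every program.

Clients served total: 1,198 + 124 + 682 = 2,004.
Raw shares: Hillcrest Transit 3,198.25; Lower Recovery 331.04; Riverside Mentoring 1,820.71.
Rounded to nearest $25: Hillcrest Transit $3,200; Lower Recovery $325; Riverside Mentoring $1,825. Sum = $5,350.
Rounded total matches; no reconciliation needed.

Hillcrest Transit: $3,200 | Lower Recovery: $325 | Riverside Mentoring: $1,825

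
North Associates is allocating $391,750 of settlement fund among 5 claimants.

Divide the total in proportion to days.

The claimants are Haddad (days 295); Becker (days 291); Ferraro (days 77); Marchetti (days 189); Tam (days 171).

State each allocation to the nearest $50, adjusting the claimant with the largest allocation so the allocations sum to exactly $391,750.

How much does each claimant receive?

Combined days = 1,023.
Proportional shares: Haddad 295/1,023 × $391,750 = 112,967.99; Becker 291/1,023 × $391,750 = 111,436.22; Ferraro 77/1,023 × $391,750 = 29,486.56; Marchetti 189/1,023 × $391,750 = 72,376.10; Tam 171/1,023 × $391,750 = 65,483.14.
After rounding ($50): Haddad $112,950; Becker $111,450; Ferraro $29,500; Marchetti $72,400; Tam $65,500. Sum = $391,800.
Difference $391,750 − $391,800 = −$50 applied to largest allocation (Haddad): Haddad becomes $112,900.

Haddad: $112,900; Becker: $111,450; Ferraro: $29,500; Marchetti: $72,400; Tam: $65,500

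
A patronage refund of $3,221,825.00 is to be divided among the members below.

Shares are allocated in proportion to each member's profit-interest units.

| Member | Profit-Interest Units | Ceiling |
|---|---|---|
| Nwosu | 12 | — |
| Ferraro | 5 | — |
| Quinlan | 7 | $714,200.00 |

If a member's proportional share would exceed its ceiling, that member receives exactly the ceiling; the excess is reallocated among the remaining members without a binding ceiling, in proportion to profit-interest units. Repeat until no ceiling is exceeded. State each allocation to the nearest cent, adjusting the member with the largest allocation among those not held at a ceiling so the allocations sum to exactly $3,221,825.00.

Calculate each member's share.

Total profit-interest units = 24.
Pro-rata shares before constraints: Nwosu 1,610,912.5000; Ferraro 671,213.5417; Quinlan 939,698.9583.
Capped: Quinlan ($714,200.00); residual $2,507,625.00 reallocated over remaining profit-interest units 17.
Remaining shares: Nwosu 1,770,088.2353 → $1,770,088.24; Ferraro 737,536.7647 → $737,536.76.

Nwosu: $1,770,088.24 | Ferraro: $737,536.76 | Quinlan: $714,200.00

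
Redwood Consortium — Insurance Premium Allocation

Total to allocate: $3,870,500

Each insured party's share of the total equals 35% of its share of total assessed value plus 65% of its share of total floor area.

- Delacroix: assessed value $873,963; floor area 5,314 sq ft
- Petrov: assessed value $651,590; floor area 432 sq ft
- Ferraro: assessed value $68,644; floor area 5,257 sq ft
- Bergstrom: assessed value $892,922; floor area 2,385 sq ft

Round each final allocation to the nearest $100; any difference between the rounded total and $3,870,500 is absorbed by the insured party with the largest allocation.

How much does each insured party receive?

Delacroix: $1,474,600 | Petrov: $436,100 | Ferraro: $1,025,300 | Bergstrom: $934,500

Totals — assessed value 2,487,119, floor area 13,388.
Combined weights (35% assessed value + 65% floor area): Delacroix 0.3810; Petrov 0.1127; Ferraro 0.2649; Bergstrom 0.2415.
Proportional shares: Delacroix 1,474,614.86; Petrov 436,085.58; Ferraro 1,025,265.37; Bergstrom 934,534.19.
After rounding ($100): Delacroix $1,474,600; Petrov $436,100; Ferraro $1,025,300; Bergstrom $934,500. Sum = $3,870,500.
No rounding difference to absorb.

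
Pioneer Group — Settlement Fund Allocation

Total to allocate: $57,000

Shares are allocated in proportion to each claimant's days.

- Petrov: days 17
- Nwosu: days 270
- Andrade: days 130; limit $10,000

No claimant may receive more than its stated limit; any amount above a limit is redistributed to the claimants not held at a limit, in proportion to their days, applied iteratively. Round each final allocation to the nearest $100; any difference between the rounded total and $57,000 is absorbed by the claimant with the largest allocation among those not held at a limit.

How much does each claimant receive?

Petrov: $2,800 | Nwosu: $44,200 | Andrade: $10,000

Combined days = 417.
Pro-rata shares before constraints: Petrov 2,323.74; Nwosu 36,906.47; Andrade 17,769.78.
Cap binds for Andrade ($10,000); remaining pool $47,000 reallocated over remaining days 287.
Shares after redistribution: Petrov 2,783.97 → $2,800; Nwosu 44,216.03 → $44,200.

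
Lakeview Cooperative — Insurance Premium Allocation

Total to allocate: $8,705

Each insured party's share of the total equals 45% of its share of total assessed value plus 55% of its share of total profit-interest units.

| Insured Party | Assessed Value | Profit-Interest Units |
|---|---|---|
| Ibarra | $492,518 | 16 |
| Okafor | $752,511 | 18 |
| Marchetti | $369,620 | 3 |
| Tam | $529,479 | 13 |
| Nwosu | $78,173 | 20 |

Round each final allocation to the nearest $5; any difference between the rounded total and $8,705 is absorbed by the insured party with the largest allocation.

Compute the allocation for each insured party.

Totals — assessed value 2,222,301, profit-interest units 70.
Composite weights (45% assessed value + 55% profit-interest units): Ibarra 0.2254; Okafor 0.2938; Marchetti 0.0984; Tam 0.2094; Nwosu 0.1730.
Unrounded shares: Ibarra 1,962.504; Okafor 2,557.59; Marchetti 856.72; Tam 1,822.47; Nwosu 1,505.72.
Rounded to nearest $5: Ibarra $1,965; Okafor $2,560; Marchetti $855; Tam $1,820; Nwosu $1,505. Sum = $8,705.
Rounded total matches; no reconciliation needed.

Ibarra: $1,965; Okafor: $2,560; Marchetti: $855; Tam: $1,820; Nwosu: $1,505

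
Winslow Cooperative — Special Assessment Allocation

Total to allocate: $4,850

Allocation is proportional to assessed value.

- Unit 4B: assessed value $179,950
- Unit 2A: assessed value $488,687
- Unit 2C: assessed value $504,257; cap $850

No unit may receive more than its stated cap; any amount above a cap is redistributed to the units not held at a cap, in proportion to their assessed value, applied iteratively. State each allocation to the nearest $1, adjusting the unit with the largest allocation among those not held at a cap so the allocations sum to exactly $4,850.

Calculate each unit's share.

Total assessed value = 1,172,894.
Pro-rata shares before constraints: Unit 4B 744.11; Unit 2A 2,020.76; Unit 2C 2,085.14.
Capped: Unit 2C ($850); balance $4,000 reallocated over remaining assessed value 668,637.
Redistributed shares: Unit 4B 1,076.52 → $1,077; Unit 2A 2,923.48 → $2,923.

Unit 4B: $1,077; Unit 2A: $2,923; Unit 2C: $850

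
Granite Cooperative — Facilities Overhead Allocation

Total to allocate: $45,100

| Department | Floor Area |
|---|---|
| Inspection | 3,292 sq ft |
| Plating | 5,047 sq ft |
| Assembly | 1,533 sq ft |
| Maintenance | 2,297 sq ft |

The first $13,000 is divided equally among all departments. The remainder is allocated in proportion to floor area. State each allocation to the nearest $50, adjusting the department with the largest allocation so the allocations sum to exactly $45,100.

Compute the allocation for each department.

Inspection: $11,950 | Plating: $16,550 | Assembly: $7,300 | Maintenance: $9,300

Equal tier: $13,000 ÷ 4 = $3,250 apiece.
Remainder $32,100 by floor area (total 12,169): Inspection 8,683.80 → $8,700; Plating 13,313.23 → $13,300; Assembly 4,043.82 → $4,050; Maintenance 6,059.14 → $6,050.
Totals: Inspection $3,250 + $8,700 = $11,950; Plating $3,250 + $13,300 = $16,550; Assembly $3,250 + $4,050 = $7,300; Maintenance $3,250 + $6,050 = $9,300.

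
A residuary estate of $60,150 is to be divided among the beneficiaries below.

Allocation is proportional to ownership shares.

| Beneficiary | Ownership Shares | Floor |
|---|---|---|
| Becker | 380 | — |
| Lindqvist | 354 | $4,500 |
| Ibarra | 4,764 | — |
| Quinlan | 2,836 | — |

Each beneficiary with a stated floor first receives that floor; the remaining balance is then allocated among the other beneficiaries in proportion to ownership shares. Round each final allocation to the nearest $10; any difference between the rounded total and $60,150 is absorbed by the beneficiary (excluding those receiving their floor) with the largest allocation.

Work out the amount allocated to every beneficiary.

Fund the minimums — Lindqvist $4,500. Balance $55,650.
Balance split over remaining ownership shares 7,980: Becker 2,650.00 → $2,650; Ibarra 33,222.63 → $33,220; Quinlan 19,777.37 → $19,780.

Becker: $2,650; Lindqvist: $4,500; Ibarra: $33,220; Quinlan: $19,780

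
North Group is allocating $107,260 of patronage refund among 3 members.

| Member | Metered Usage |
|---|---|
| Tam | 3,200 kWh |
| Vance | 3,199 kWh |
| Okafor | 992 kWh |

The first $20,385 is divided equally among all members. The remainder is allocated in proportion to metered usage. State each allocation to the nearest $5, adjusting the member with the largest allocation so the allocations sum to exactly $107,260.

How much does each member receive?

$20,385 shared equally gives $6,795 per member.
Remainder $86,875 by metered usage (total 7,391): Tam 37,613.31 → $37,615; Vance 37,601.56 → $37,600; Okafor 11,660.13 → $11,660.
Totals: Tam $6,795 + $37,615 = $44,410; Vance $6,795 + $37,600 = $44,395; Okafor $6,795 + $11,660 = $18,455.

Tam: $44,410 | Vance: $44,395 | Okafor: $18,455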